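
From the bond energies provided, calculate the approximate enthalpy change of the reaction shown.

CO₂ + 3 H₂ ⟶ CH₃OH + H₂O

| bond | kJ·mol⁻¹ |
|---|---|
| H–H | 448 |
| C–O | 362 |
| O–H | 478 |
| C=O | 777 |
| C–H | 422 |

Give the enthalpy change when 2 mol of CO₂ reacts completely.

Bonds broken (reactants):
  C=O: 2 × 777 = 1554
  H–H: 3 × 448 = 1344
  Σ(broken) = 2898 kJ
Bonds formed (products):
  C–H: 3 × 422 = 1266
  C–O: 1 × 362 = 362
  O–H: 3 × 478 = 1434
  Σ(formed) = 3062 kJ
ΔH = Σ(broken) − Σ(formed) = 2898 − 3062 = −164 kJ
For 2× the reaction as written: 2 × (−164) = −328 kJ

ΔH = −328 kJ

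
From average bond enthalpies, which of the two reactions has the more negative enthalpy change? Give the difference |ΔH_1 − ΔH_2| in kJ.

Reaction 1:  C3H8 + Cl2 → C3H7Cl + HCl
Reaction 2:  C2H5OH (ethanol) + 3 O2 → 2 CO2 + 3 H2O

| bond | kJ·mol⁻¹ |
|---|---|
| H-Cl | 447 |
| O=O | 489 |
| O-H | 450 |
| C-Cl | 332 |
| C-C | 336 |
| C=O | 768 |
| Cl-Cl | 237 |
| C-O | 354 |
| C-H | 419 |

Reaction 2, by 947 kJ

Reaction 1:
  Bonds broken (reactants):
    C-C: 2 × 336 = 672
    C-H: 8 × 419 = 3352
    Cl-Cl: 1 × 237 = 237
    Σ(broken) = 4261 kJ
  Bonds formed (products):
    C-C: 2 × 336 = 672
    C-Cl: 1 × 332 = 332
    C-H: 7 × 419 = 2933
    H-Cl: 1 × 447 = 447
    Σ(formed) = 4384 kJ
  ΔH_1 = 4261 − 4384 = −123 kJ
Reaction 2:
  Bonds broken (reactants):
    C-C: 1 × 336 = 336
    C-H: 5 × 419 = 2095
    C-O: 1 × 354 = 354
    O-H: 1 × 450 = 450
    O=O: 3 × 489 = 1467
    Σ(broken) = 4702 kJ
  Bonds formed (products):
    C=O: 4 × 768 = 3072
    O-H: 6 × 450 = 2700
    Σ(formed) = 5772 kJ
  ΔH_2 = 4702 − 5772 = −1070 kJ
ΔH_1 − ΔH_2 = +947 kJ, so reaction 2 has the more negative ΔH; |ΔH_1 − ΔH_2| = 947 kJ.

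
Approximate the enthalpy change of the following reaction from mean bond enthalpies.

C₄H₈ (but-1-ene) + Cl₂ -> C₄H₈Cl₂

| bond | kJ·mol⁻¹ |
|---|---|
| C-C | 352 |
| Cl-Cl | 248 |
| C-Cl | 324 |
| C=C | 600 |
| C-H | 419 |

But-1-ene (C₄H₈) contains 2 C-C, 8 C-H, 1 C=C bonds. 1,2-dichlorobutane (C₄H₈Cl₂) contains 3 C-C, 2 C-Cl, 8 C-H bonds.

Bonds broken (reactants):
  C-C: 2 × 352 = 704
  C-H: 8 × 419 = 3352
  C=C: 1 × 600 = 600
  Cl-Cl: 1 × 248 = 248
  Σ(broken) = 4904 kJ
Bonds formed (products):
  C-C: 3 × 352 = 1056
  C-Cl: 2 × 324 = 648
  C-H: 8 × 419 = 3352
  Σ(formed) = 5056 kJ
ΔH = Σ(broken) − Σ(formed) = 4904 − 5056 = −152 kJ

ΔH ≈ −152 kJ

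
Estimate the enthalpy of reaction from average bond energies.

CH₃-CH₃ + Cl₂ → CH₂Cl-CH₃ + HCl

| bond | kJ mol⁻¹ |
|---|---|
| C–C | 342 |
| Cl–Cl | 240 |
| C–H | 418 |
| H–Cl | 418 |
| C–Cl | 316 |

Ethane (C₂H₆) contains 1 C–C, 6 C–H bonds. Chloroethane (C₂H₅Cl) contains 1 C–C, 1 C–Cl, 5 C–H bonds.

ΔH ≈ −76 kJ

Bonds broken (reactants):
  C–C: 1 × 342 = 342
  C–H: 6 × 418 = 2508
  Cl–Cl: 1 × 240 = 240
  Σ(broken) = 3090 kJ
Bonds formed (products):
  C–C: 1 × 342 = 342
  C–Cl: 1 × 316 = 316
  C–H: 5 × 418 = 2090
  H–Cl: 1 × 418 = 418
  Σ(formed) = 3166 kJ
ΔH = Σ(broken) − Σ(formed) = 3090 − 3166 = −76 kJ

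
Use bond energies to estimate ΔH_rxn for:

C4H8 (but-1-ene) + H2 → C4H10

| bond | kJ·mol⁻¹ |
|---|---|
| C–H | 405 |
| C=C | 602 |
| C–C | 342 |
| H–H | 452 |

Bonds broken (reactants):
  C–C: 2 × 342 = 684
  C–H: 8 × 405 = 3240
  C=C: 1 × 602 = 602
  H–H: 1 × 452 = 452
  Σ(broken) = 4978 kJ
Bonds formed (products):
  C–C: 3 × 342 = 1026
  C–H: 10 × 405 = 4050
  Σ(formed) = 5076 kJ
ΔH = Σ(broken) − Σ(formed) = 4978 − 5076 = −98 kJ

ΔH ≈ −98 kJ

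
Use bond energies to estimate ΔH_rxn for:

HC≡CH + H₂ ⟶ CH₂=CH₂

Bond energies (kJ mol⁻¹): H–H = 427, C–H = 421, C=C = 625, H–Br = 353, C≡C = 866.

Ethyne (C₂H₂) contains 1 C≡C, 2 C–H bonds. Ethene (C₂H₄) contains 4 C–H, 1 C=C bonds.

Bonds broken (reactants):
  C≡C: 1 × 866 = 866
  C–H: 2 × 421 = 842
  H–H: 1 × 427 = 427
  Σ(broken) = 2135 kJ
Bonds formed (products):
  C–H: 4 × 421 = 1684
  C=C: 1 × 625 = 625
  Σ(formed) = 2309 kJ
ΔH = Σ(broken) − Σ(formed) = 2135 − 2309 = −174 kJ

ΔH ≈ −174 kJ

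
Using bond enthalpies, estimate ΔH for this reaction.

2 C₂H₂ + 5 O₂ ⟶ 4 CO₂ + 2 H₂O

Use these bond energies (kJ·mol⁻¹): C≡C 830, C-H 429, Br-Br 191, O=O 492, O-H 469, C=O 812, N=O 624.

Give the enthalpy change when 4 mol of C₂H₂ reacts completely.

Bonds broken (reactants):
  C≡C: 2 × 830 = 1660
  C-H: 4 × 429 = 1716
  O=O: 5 × 492 = 2460
  Σ(broken) = 5836 kJ
Bonds formed (products):
  C=O: 8 × 812 = 6496
  O-H: 4 × 469 = 1876
  Σ(formed) = 8372 kJ
ΔH = Σ(broken) − Σ(formed) = 5836 − 8372 = −2536 kJ
For 2× the reaction as written: 2 × (−2536) = −5072 kJ

ΔH = −5072 kJ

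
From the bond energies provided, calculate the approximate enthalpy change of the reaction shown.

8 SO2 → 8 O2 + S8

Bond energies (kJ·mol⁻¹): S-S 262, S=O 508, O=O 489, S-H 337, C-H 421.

Bonds broken (reactants):
  S=O: 16 × 508 = 8128
  Σ(broken) = 8128 kJ
Bonds formed (products):
  O=O: 8 × 489 = 3912
  S-S: 8 × 262 = 2096
  Σ(formed) = 6008 kJ
ΔH = Σ(broken) − Σ(formed) = 8128 − 6008 = +2120 kJ

ΔH ≈ +2120 kJ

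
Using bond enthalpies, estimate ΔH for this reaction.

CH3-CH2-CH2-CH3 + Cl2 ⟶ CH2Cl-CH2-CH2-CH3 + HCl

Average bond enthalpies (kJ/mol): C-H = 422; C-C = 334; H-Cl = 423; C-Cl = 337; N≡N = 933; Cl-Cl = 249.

ΔH ≈ −89 kJ

Bonds broken (reactants):
  C-C: 3 × 334 = 1002
  C-H: 10 × 422 = 4220
  Cl-Cl: 1 × 249 = 249
  Σ(broken) = 5471 kJ
Bonds formed (products):
  C-C: 3 × 334 = 1002
  C-Cl: 1 × 337 = 337
  C-H: 9 × 422 = 3798
  H-Cl: 1 × 423 = 423
  Σ(formed) = 5560 kJ
ΔH = Σ(broken) − Σ(formed) = 5471 − 5560 = −89 kJ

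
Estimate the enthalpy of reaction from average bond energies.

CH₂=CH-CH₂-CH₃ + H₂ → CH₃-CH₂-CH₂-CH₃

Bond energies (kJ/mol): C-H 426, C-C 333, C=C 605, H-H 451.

ΔH ≈ −129 kJ

Bonds broken (reactants):
  C-C: 2 × 333 = 666
  C-H: 8 × 426 = 3408
  C=C: 1 × 605 = 605
  H-H: 1 × 451 = 451
  Σ(broken) = 5130 kJ
Bonds formed (products):
  C-C: 3 × 333 = 999
  C-H: 10 × 426 = 4260
  Σ(formed) = 5259 kJ
ΔH = Σ(broken) − Σ(formed) = 5130 − 5259 = −129 kJ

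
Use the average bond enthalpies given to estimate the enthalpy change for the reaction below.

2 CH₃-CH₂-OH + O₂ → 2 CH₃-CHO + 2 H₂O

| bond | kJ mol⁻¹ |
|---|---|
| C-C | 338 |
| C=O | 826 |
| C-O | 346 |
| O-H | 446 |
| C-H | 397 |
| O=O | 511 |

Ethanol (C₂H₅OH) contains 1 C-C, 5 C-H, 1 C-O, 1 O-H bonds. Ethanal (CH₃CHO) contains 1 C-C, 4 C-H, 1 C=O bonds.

Bonds broken (reactants):
  C-C: 2 × 338 = 676
  C-H: 10 × 397 = 3970
  C-O: 2 × 346 = 692
  O-H: 2 × 446 = 892
  O=O: 1 × 511 = 511
  Σ(broken) = 6741 kJ
Bonds formed (products):
  C-C: 2 × 338 = 676
  C-H: 8 × 397 = 3176
  C=O: 2 × 826 = 1652
  O-H: 4 × 446 = 1784
  Σ(formed) = 7288 kJ
ΔH = Σ(broken) − Σ(formed) = 6741 − 7288 = −547 kJ

ΔH ≈ −547 kJ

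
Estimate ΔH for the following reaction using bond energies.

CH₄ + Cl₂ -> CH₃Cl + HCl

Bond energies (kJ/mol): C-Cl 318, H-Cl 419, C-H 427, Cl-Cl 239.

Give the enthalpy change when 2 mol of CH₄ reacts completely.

ΔH = −142 kJ

Bonds broken (reactants):
  C-H: 4 × 427 = 1708
  Cl-Cl: 1 × 239 = 239
  Σ(broken) = 1947 kJ
Bonds formed (products):
  C-Cl: 1 × 318 = 318
  C-H: 3 × 427 = 1281
  H-Cl: 1 × 419 = 419
  Σ(formed) = 2018 kJ
ΔH = Σ(broken) − Σ(formed) = 1947 − 2018 = −71 kJ
For 2× the reaction as written: 2 × (−71) = −142 kJ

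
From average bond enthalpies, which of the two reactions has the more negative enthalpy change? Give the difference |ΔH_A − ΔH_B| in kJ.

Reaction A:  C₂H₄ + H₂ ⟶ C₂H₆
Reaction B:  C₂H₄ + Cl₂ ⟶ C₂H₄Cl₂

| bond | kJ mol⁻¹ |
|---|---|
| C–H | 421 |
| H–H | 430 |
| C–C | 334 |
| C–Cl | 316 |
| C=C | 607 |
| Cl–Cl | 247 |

Reaction A:
  Bonds broken (reactants):
    C–H: 4 × 421 = 1684
    C=C: 1 × 607 = 607
    H–H: 1 × 430 = 430
    Σ(broken) = 2721 kJ
  Bonds formed (products):
    C–C: 1 × 334 = 334
    C–H: 6 × 421 = 2526
    Σ(formed) = 2860 kJ
  ΔH_A = 2721 − 2860 = −139 kJ
Reaction B:
  Bonds broken (reactants):
    C–H: 4 × 421 = 1684
    C=C: 1 × 607 = 607
    Cl–Cl: 1 × 247 = 247
    Σ(broken) = 2538 kJ
  Bonds formed (products):
    C–C: 1 × 334 = 334
    C–Cl: 2 × 316 = 632
    C–H: 4 × 421 = 1684
    Σ(formed) = 2650 kJ
  ΔH_B = 2538 − 2650 = −112 kJ
ΔH_A − ΔH_B = −27 kJ, so reaction A has the more negative ΔH; |ΔH_A − ΔH_B| = 27 kJ.

Reaction A, by 27 kJ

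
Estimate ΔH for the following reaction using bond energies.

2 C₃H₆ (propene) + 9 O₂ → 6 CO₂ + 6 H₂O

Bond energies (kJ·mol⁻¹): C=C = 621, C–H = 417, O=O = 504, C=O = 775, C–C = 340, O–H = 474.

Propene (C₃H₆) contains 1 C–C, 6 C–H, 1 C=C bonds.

Bonds broken (reactants):
  C–C: 2 × 340 = 680
  C–H: 12 × 417 = 5004
  C=C: 2 × 621 = 1242
  O=O: 9 × 504 = 4536
  Σ(broken) = 11462 kJ
Bonds formed (products):
  C=O: 12 × 775 = 9300
  O–H: 12 × 474 = 5688
  Σ(formed) = 14988 kJ
ΔH = Σ(broken) − Σ(formed) = 11462 − 14988 = −3526 kJ

ΔH ≈ −3526 kJ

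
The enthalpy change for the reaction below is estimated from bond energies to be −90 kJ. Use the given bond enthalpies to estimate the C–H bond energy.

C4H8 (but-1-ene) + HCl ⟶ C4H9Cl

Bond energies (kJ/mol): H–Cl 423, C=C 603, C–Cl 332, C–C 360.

D(C–H) ≈ 424 kJ/mol

Let D be the C–H bond energy.
Σ(broken) = 2×360 + 8×D + 1×603 + 1×423 = 1746 + 8D
Σ(formed) = 3×360 + 1×332 + 9×D = 1412 + 9D
ΔH = Σ(broken) − Σ(formed) = (1746 + 8D) − (1412 + 9D) = +334 − D
Setting this equal to −90 kJ gives D = 424 kJ/mol.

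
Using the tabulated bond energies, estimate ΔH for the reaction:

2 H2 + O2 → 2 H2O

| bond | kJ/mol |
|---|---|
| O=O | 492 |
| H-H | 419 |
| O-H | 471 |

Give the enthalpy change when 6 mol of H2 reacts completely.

Bonds broken (reactants):
  H-H: 2 × 419 = 838
  O=O: 1 × 492 = 492
  Σ(broken) = 1330 kJ
Bonds formed (products):
  O-H: 4 × 471 = 1884
  Σ(formed) = 1884 kJ
ΔH = Σ(broken) − Σ(formed) = 1330 − 1884 = −554 kJ
For 3× the reaction as written: 3 × (−554) = −1662 kJ

ΔH = −1662 kJ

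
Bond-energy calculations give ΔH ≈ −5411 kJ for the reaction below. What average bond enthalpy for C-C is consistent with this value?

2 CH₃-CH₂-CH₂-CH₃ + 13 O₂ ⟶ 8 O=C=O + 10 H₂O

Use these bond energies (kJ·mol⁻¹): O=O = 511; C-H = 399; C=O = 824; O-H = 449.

D(C-C) ≈ 355 kJ/mol

Let D be the C-C bond energy.
Σ(broken) = 6×D + 20×399 + 13×511 = 14623 + 6D
Σ(formed) = 16×824 + 20×449 = 22164
ΔH = Σ(broken) − Σ(formed) = (14623 + 6D) − (22164) = −7541 + 6D
Setting this equal to −5411 kJ gives 6D = 2130, so D = 355 kJ/mol.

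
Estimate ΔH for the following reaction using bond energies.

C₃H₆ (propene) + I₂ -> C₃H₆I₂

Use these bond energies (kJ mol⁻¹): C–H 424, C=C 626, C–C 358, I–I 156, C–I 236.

ΔH ≈ −48 kJ

Bonds broken (reactants):
  C–C: 1 × 358 = 358
  C–H: 6 × 424 = 2544
  C=C: 1 × 626 = 626
  I–I: 1 × 156 = 156
  Σ(broken) = 3684 kJ
Bonds formed (products):
  C–C: 2 × 358 = 716
  C–H: 6 × 424 = 2544
  C–I: 2 × 236 = 472
  Σ(formed) = 3732 kJ
ΔH = Σ(broken) − Σ(formed) = 3684 − 3732 = −48 kJ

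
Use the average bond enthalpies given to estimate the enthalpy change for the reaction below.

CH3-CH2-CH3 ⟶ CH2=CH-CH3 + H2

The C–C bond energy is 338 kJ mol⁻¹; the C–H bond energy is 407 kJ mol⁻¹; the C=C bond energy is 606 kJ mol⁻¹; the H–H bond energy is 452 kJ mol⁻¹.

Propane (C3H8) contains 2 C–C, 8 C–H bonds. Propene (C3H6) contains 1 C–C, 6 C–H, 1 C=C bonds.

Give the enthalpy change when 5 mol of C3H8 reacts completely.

ΔH = +470 kJ

Bonds broken (reactants):
  C–C: 2 × 338 = 676
  C–H: 8 × 407 = 3256
  Σ(broken) = 3932 kJ
Bonds formed (products):
  C–C: 1 × 338 = 338
  C–H: 6 × 407 = 2442
  C=C: 1 × 606 = 606
  H–H: 1 × 452 = 452
  Σ(formed) = 3838 kJ
ΔH = Σ(broken) − Σ(formed) = 3932 − 3838 = +94 kJ
For 5× the reaction as written: 5 × (+94) = +470 kJ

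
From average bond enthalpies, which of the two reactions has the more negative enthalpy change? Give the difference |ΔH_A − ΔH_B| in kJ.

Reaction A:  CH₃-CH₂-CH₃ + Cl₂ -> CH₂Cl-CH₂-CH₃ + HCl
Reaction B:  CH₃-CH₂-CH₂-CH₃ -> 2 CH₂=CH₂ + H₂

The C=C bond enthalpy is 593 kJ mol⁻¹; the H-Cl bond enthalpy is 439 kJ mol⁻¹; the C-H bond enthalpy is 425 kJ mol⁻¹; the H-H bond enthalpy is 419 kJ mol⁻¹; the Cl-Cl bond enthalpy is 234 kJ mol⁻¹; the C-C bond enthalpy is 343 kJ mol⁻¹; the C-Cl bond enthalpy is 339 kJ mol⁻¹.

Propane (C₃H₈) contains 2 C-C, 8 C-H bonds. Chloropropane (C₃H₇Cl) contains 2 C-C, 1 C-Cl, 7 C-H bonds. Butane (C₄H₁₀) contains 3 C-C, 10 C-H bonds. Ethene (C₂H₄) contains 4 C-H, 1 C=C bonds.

Reaction A, by 393 kJ

Reaction A:
  Bonds broken (reactants):
    C-C: 2 × 343 = 686
    C-H: 8 × 425 = 3400
    Cl-Cl: 1 × 234 = 234
    Σ(broken) = 4320 kJ
  Bonds formed (products):
    C-C: 2 × 343 = 686
    C-Cl: 1 × 339 = 339
    C-H: 7 × 425 = 2975
    H-Cl: 1 × 439 = 439
    Σ(formed) = 4439 kJ
  ΔH_A = 4320 − 4439 = −119 kJ
Reaction B:
  Bonds broken (reactants):
    C-C: 3 × 343 = 1029
    C-H: 10 × 425 = 4250
    Σ(broken) = 5279 kJ
  Bonds formed (products):
    C-H: 8 × 425 = 3400
    C=C: 2 × 593 = 1186
    H-H: 1 × 419 = 419
    Σ(formed) = 5005 kJ
  ΔH_B = 5279 − 5005 = +274 kJ
ΔH_A − ΔH_B = −393 kJ, so reaction A has the more negative ΔH; |ΔH_A − ΔH_B| = 393 kJ.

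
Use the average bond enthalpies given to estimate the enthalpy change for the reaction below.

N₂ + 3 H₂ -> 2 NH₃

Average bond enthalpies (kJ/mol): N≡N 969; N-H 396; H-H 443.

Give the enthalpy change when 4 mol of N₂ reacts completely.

Bonds broken (reactants):
  H-H: 3 × 443 = 1329
  N≡N: 1 × 969 = 969
  Σ(broken) = 2298 kJ
Bonds formed (products):
  N-H: 6 × 396 = 2376
  Σ(formed) = 2376 kJ
ΔH = Σ(broken) − Σ(formed) = 2298 − 2376 = −78 kJ
For 4× the reaction as written: 4 × (−78) = −312 kJ

ΔH = −312 kJ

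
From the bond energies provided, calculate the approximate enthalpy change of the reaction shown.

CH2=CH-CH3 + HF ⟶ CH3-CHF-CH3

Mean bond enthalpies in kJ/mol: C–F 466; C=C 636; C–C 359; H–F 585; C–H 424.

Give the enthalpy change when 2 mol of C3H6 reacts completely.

Bonds broken (reactants):
  C–C: 1 × 359 = 359
  C–H: 6 × 424 = 2544
  C=C: 1 × 636 = 636
  H–F: 1 × 585 = 585
  Σ(broken) = 4124 kJ
Bonds formed (products):
  C–C: 2 × 359 = 718
  C–F: 1 × 466 = 466
  C–H: 7 × 424 = 2968
  Σ(formed) = 4152 kJ
ΔH = Σ(broken) − Σ(formed) = 4124 − 4152 = −28 kJ
For 2× the reaction as written: 2 × (−28) = −56 kJ

ΔH = −56 kJ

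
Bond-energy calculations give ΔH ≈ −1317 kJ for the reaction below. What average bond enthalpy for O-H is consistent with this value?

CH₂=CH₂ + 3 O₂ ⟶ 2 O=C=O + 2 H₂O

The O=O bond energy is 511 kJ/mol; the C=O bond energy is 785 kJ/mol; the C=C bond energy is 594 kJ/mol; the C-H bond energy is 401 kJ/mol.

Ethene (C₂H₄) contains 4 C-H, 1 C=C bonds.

Let D be the O-H bond energy.
Σ(broken) = 4×401 + 1×594 + 3×511 = 3731
Σ(formed) = 4×785 + 4×D = 3140 + 4D
ΔH = Σ(broken) − Σ(formed) = (3731) − (3140 + 4D) = +591 − 4D
Setting this equal to −1317 kJ gives 4D = 1908, so D = 477 kJ/mol.

D(O-H) ≈ 477 kJ/mol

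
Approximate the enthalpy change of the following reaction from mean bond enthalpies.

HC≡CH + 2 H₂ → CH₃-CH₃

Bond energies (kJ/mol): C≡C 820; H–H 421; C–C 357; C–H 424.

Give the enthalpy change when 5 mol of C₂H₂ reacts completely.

Bonds broken (reactants):
  C≡C: 1 × 820 = 820
  C–H: 2 × 424 = 848
  H–H: 2 × 421 = 842
  Σ(broken) = 2510 kJ
Bonds formed (products):
  C–C: 1 × 357 = 357
  C–H: 6 × 424 = 2544
  Σ(formed) = 2901 kJ
ΔH = Σ(broken) − Σ(formed) = 2510 − 2901 = −391 kJ
For 5× the reaction as written: 5 × (−391) = −1955 kJ

ΔH = −1955 kJ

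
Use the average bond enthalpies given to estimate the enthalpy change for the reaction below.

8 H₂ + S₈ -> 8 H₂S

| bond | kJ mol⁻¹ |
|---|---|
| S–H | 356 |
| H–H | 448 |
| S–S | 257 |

Bonds broken (reactants):
  H–H: 8 × 448 = 3584
  S–S: 8 × 257 = 2056
  Σ(broken) = 5640 kJ
Bonds formed (products):
  S–H: 16 × 356 = 5696
  Σ(formed) = 5696 kJ
ΔH = Σ(broken) − Σ(formed) = 5640 − 5696 = −56 kJ

ΔH ≈ −56 kJ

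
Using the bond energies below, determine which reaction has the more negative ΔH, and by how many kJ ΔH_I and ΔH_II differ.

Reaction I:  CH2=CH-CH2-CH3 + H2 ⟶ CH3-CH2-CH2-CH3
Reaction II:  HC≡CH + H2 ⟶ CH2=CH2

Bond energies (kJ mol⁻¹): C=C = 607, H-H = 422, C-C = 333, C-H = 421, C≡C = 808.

Reaction II, by 73 kJ

Reaction I:
  Bonds broken (reactants):
    C-C: 2 × 333 = 666
    C-H: 8 × 421 = 3368
    C=C: 1 × 607 = 607
    H-H: 1 × 422 = 422
    Σ(broken) = 5063 kJ
  Bonds formed (products):
    C-C: 3 × 333 = 999
    C-H: 10 × 421 = 4210
    Σ(formed) = 5209 kJ
  ΔH_I = 5063 − 5209 = −146 kJ
Reaction II:
  Bonds broken (reactants):
    C≡C: 1 × 808 = 808
    C-H: 2 × 421 = 842
    H-H: 1 × 422 = 422
    Σ(broken) = 2072 kJ
  Bonds formed (products):
    C-H: 4 × 421 = 1684
    C=C: 1 × 607 = 607
    Σ(formed) = 2291 kJ
  ΔH_II = 2072 − 2291 = −219 kJ
ΔH_I − ΔH_II = +73 kJ, so reaction II has the more negative ΔH; |ΔH_I − ΔH_II| = 73 kJ.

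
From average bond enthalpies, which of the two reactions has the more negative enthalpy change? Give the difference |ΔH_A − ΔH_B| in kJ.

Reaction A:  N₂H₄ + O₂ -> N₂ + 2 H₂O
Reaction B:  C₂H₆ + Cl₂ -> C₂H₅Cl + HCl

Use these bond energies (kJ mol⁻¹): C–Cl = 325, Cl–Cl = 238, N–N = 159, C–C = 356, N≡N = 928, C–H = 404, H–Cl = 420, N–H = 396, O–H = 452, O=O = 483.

Reaction A, by 407 kJ

Reaction A:
  Bonds broken (reactants):
    N–H: 4 × 396 = 1584
    N–N: 1 × 159 = 159
    O=O: 1 × 483 = 483
    Σ(broken) = 2226 kJ
  Bonds formed (products):
    N≡N: 1 × 928 = 928
    O–H: 4 × 452 = 1808
    Σ(formed) = 2736 kJ
  ΔH_A = 2226 − 2736 = −510 kJ
Reaction B:
  Bonds broken (reactants):
    C–C: 1 × 356 = 356
    C–H: 6 × 404 = 2424
    Cl–Cl: 1 × 238 = 238
    Σ(broken) = 3018 kJ
  Bonds formed (products):
    C–C: 1 × 356 = 356
    C–Cl: 1 × 325 = 325
    C–H: 5 × 404 = 2020
    H–Cl: 1 × 420 = 420
    Σ(formed) = 3121 kJ
  ΔH_B = 3018 − 3121 = −103 kJ
ΔH_A − ΔH_B = −407 kJ, so reaction A has the more negative ΔH; |ΔH_A − ΔH_B| = 407 kJ.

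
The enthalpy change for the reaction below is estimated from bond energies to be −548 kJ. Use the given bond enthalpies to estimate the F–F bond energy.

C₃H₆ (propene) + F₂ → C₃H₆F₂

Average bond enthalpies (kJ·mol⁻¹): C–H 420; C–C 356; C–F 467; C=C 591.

D(F–F) ≈ 151 kJ/mol

Let D be the F–F bond energy.
Σ(broken) = 1×356 + 6×420 + 1×591 + 1×D = 3467 + D
Σ(formed) = 2×356 + 2×467 + 6×420 = 4166
ΔH = Σ(broken) − Σ(formed) = (3467 + D) − (4166) = −699 + D
Setting this equal to −548 kJ gives D = 151 kJ/mol.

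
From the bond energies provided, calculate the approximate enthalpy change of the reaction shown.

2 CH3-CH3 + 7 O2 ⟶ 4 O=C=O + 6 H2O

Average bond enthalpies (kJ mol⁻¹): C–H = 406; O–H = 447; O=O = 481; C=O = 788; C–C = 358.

Bonds broken (reactants):
  C–C: 2 × 358 = 716
  C–H: 12 × 406 = 4872
  O=O: 7 × 481 = 3367
  Σ(broken) = 8955 kJ
Bonds formed (products):
  C=O: 8 × 788 = 6304
  O–H: 12 × 447 = 5364
  Σ(formed) = 11668 kJ
ΔH = Σ(broken) − Σ(formed) = 8955 − 11668 = −2713 kJ

ΔH ≈ −2713 kJ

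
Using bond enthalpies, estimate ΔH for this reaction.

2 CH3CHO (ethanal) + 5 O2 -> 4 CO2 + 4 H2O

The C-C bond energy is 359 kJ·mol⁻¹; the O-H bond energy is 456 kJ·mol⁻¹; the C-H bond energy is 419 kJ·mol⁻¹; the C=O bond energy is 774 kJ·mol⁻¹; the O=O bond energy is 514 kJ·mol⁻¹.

ΔH ≈ −1652 kJ

Bonds broken (reactants):
  C-C: 2 × 359 = 718
  C-H: 8 × 419 = 3352
  C=O: 2 × 774 = 1548
  O=O: 5 × 514 = 2570
  Σ(broken) = 8188 kJ
Bonds formed (products):
  C=O: 8 × 774 = 6192
  O-H: 8 × 456 = 3648
  Σ(formed) = 9840 kJ
ΔH = Σ(broken) − Σ(formed) = 8188 − 9840 = −1652 kJ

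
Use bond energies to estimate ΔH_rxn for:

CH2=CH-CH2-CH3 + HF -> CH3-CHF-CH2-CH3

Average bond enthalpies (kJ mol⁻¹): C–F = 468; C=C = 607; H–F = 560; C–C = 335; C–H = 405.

ΔH ≈ −41 kJ

Bonds broken (reactants):
  C–C: 2 × 335 = 670
  C–H: 8 × 405 = 3240
  C=C: 1 × 607 = 607
  H–F: 1 × 560 = 560
  Σ(broken) = 5077 kJ
Bonds formed (products):
  C–C: 3 × 335 = 1005
  C–F: 1 × 468 = 468
  C–H: 9 × 405 = 3645
  Σ(formed) = 5118 kJ
ΔH = Σ(broken) − Σ(formed) = 5077 − 5118 = −41 kJ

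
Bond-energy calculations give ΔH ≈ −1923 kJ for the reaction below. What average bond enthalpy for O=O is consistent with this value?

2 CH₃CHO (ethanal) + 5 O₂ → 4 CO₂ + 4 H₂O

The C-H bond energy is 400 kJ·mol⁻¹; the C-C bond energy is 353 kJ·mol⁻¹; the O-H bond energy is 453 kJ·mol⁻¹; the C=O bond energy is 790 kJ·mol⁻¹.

Let D be the O=O bond energy.
Σ(broken) = 2×353 + 8×400 + 2×790 + 5×D = 5486 + 5D
Σ(formed) = 8×790 + 8×453 = 9944
ΔH = Σ(broken) − Σ(formed) = (5486 + 5D) − (9944) = −4458 + 5D
Setting this equal to −1923 kJ gives 5D = 2535, so D = 507 kJ/mol.

D(O=O) ≈ 507 kJ/mol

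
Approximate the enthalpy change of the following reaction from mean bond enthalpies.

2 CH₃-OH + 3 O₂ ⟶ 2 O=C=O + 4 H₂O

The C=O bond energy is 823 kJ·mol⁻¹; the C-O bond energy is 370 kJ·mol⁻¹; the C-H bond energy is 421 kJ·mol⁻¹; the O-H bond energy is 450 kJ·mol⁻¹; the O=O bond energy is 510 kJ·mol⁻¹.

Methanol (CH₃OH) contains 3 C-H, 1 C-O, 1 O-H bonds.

ΔH ≈ −1196 kJ

Bonds broken (reactants):
  C-H: 6 × 421 = 2526
  C-O: 2 × 370 = 740
  O-H: 2 × 450 = 900
  O=O: 3 × 510 = 1530
  Σ(broken) = 5696 kJ
Bonds formed (products):
  C=O: 4 × 823 = 3292
  O-H: 8 × 450 = 3600
  Σ(formed) = 6892 kJ
ΔH = Σ(broken) − Σ(formed) = 5696 − 6892 = −1196 kJ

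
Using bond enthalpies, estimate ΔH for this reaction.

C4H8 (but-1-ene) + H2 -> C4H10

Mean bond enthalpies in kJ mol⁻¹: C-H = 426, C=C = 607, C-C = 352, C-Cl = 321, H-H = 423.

Bonds broken (reactants):
  C-C: 2 × 352 = 704
  C-H: 8 × 426 = 3408
  C=C: 1 × 607 = 607
  H-H: 1 × 423 = 423
  Σ(broken) = 5142 kJ
Bonds formed (products):
  C-C: 3 × 352 = 1056
  C-H: 10 × 426 = 4260
  Σ(formed) = 5316 kJ
ΔH = Σ(broken) − Σ(formed) = 5142 − 5316 = −174 kJ

ΔH ≈ −174 kJ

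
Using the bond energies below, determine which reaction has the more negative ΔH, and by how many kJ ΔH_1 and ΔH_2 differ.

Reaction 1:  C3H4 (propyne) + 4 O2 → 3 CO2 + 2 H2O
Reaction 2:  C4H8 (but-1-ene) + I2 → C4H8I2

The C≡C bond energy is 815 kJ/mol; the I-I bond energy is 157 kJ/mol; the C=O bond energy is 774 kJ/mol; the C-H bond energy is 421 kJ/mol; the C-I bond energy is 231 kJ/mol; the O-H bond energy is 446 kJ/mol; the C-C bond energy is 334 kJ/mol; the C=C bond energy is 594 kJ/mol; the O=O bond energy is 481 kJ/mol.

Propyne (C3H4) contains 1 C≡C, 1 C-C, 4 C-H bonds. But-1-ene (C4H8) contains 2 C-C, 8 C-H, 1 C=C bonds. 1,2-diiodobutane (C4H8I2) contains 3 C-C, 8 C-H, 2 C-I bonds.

Reaction 1:
  Bonds broken (reactants):
    C≡C: 1 × 815 = 815
    C-C: 1 × 334 = 334
    C-H: 4 × 421 = 1684
    O=O: 4 × 481 = 1924
    Σ(broken) = 4757 kJ
  Bonds formed (products):
    C=O: 6 × 774 = 4644
    O-H: 4 × 446 = 1784
    Σ(formed) = 6428 kJ
  ΔH_1 = 4757 − 6428 = −1671 kJ
Reaction 2:
  Bonds broken (reactants):
    C-C: 2 × 334 = 668
    C-H: 8 × 421 = 3368
    C=C: 1 × 594 = 594
    I-I: 1 × 157 = 157
    Σ(broken) = 4787 kJ
  Bonds formed (products):
    C-C: 3 × 334 = 1002
    C-H: 8 × 421 = 3368
    C-I: 2 × 231 = 462
    Σ(formed) = 4832 kJ
  ΔH_2 = 4787 − 4832 = −45 kJ
ΔH_1 − ΔH_2 = −1626 kJ, so reaction 1 has the more negative ΔH; |ΔH_1 − ΔH_2| = 1626 kJ.

Reaction 1, by 1626 kJ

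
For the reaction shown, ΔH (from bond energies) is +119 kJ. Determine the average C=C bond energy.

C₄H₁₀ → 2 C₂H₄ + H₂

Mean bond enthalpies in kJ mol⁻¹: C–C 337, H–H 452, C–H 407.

Let D be the C=C bond energy.
Σ(broken) = 3×337 + 10×407 = 5081
Σ(formed) = 8×407 + 2×D + 1×452 = 3708 + 2D
ΔH = Σ(broken) − Σ(formed) = (5081) − (3708 + 2D) = +1373 − 2D
Setting this equal to +119 kJ gives 2D = 1254, so D = 627 kJ/mol.

D(C=C) ≈ 627 kJ/mol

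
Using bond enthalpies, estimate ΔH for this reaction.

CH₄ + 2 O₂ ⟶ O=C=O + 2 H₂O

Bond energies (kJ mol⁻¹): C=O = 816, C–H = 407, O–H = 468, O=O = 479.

ΔH ≈ −918 kJ

Bonds broken (reactants):
  C–H: 4 × 407 = 1628
  O=O: 2 × 479 = 958
  Σ(broken) = 2586 kJ
Bonds formed (products):
  C=O: 2 × 816 = 1632
  O–H: 4 × 468 = 1872
  Σ(formed) = 3504 kJ
ΔH = Σ(broken) − Σ(formed) = 2586 − 3504 = −918 kJ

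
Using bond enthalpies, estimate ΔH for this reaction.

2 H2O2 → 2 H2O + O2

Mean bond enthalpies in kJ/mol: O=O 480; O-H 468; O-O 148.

ΔH ≈ −184 kJ

Bonds broken (reactants):
  O-H: 4 × 468 = 1872
  O-O: 2 × 148 = 296
  Σ(broken) = 2168 kJ
Bonds formed (products):
  O-H: 4 × 468 = 1872
  O=O: 1 × 480 = 480
  Σ(formed) = 2352 kJ
ΔH = Σ(broken) − Σ(formed) = 2168 − 2352 = −184 kJ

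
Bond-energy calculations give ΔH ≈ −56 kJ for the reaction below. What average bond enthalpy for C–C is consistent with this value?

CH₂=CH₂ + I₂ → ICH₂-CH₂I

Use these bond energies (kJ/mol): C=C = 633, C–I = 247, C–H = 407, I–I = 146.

D(C–C) ≈ 341 kJ/mol

Let D be the C–C bond energy.
Σ(broken) = 4×407 + 1×633 + 1×146 = 2407
Σ(formed) = 1×D + 4×407 + 2×247 = 2122 + D
ΔH = Σ(broken) − Σ(formed) = (2407) − (2122 + D) = +285 − D
Setting this equal to −56 kJ gives D = 341 kJ/mol.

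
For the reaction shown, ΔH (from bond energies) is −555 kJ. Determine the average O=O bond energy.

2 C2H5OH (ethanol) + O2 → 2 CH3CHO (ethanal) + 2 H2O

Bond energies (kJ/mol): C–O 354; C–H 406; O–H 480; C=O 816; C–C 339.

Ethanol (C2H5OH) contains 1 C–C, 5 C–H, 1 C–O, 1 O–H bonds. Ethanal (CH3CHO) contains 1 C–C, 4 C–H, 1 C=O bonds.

Let D be the O=O bond energy.
Σ(broken) = 2×339 + 10×406 + 2×354 + 2×480 + 1×D = 6406 + D
Σ(formed) = 2×339 + 8×406 + 2×816 + 4×480 = 7478
ΔH = Σ(broken) − Σ(formed) = (6406 + D) − (7478) = −1072 + D
Setting this equal to −555 kJ gives D = 517 kJ/mol.

D(O=O) ≈ 517 kJ/mol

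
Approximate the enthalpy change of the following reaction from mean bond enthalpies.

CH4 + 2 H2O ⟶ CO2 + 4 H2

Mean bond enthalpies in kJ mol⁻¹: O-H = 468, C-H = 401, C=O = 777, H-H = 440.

Bonds broken (reactants):
  C-H: 4 × 401 = 1604
  O-H: 4 × 468 = 1872
  Σ(broken) = 3476 kJ
Bonds formed (products):
  C=O: 2 × 777 = 1554
  H-H: 4 × 440 = 1760
  Σ(formed) = 3314 kJ
ΔH = Σ(broken) − Σ(formed) = 3476 − 3314 = +162 kJ

ΔH ≈ +162 kJ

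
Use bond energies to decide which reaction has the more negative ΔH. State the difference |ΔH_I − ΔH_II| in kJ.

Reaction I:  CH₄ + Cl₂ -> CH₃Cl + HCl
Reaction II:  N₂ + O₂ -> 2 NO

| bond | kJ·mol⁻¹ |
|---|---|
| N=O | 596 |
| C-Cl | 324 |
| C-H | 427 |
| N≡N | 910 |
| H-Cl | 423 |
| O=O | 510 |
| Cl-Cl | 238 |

Reaction I:
  Bonds broken (reactants):
    C-H: 4 × 427 = 1708
    Cl-Cl: 1 × 238 = 238
    Σ(broken) = 1946 kJ
  Bonds formed (products):
    C-Cl: 1 × 324 = 324
    C-H: 3 × 427 = 1281
    H-Cl: 1 × 423 = 423
    Σ(formed) = 2028 kJ
  ΔH_I = 1946 − 2028 = −82 kJ
Reaction II:
  Bonds broken (reactants):
    N≡N: 1 × 910 = 910
    O=O: 1 × 510 = 510
    Σ(broken) = 1420 kJ
  Bonds formed (products):
    N=O: 2 × 596 = 1192
    Σ(formed) = 1192 kJ
  ΔH_II = 1420 − 1192 = +228 kJ
ΔH_I − ΔH_II = −310 kJ, so reaction I has the more negative ΔH; |ΔH_I − ΔH_II| = 310 kJ.

Reaction I, by 310 kJ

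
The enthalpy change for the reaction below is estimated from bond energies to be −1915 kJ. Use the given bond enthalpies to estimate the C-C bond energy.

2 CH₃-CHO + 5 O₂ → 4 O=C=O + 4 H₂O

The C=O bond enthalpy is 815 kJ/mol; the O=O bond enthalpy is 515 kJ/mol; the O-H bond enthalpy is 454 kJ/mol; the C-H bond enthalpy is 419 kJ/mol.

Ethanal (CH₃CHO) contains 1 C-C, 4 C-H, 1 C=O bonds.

Let D be the C-C bond energy.
Σ(broken) = 2×D + 8×419 + 2×815 + 5×515 = 7557 + 2D
Σ(formed) = 8×815 + 8×454 = 10152
ΔH = Σ(broken) − Σ(formed) = (7557 + 2D) − (10152) = −2595 + 2D
Setting this equal to −1915 kJ gives 2D = 680, so D = 340 kJ/mol.

D(C-C) ≈ 340 kJ/mol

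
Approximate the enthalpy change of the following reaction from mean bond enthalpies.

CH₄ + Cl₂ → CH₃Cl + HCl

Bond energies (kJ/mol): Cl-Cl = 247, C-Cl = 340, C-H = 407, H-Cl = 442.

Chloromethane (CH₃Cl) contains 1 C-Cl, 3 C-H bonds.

ΔH ≈ −128 kJ

Bonds broken (reactants):
  C-H: 4 × 407 = 1628
  Cl-Cl: 1 × 247 = 247
  Σ(broken) = 1875 kJ
Bonds formed (products):
  C-Cl: 1 × 340 = 340
  C-H: 3 × 407 = 1221
  H-Cl: 1 × 442 = 442
  Σ(formed) = 2003 kJ
ΔH = Σ(broken) − Σ(formed) = 1875 − 2003 = −128 kJ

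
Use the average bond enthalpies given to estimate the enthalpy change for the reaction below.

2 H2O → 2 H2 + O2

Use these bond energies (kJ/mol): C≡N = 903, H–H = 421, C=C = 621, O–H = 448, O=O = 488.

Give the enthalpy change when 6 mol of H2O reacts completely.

ΔH = +1386 kJ

Bonds broken (reactants):
  O–H: 4 × 448 = 1792
  Σ(broken) = 1792 kJ
Bonds formed (products):
  H–H: 2 × 421 = 842
  O=O: 1 × 488 = 488
  Σ(formed) = 1330 kJ
ΔH = Σ(broken) − Σ(formed) = 1792 − 1330 = +462 kJ
For 3× the reaction as written: 3 × (+462) = +1386 kJ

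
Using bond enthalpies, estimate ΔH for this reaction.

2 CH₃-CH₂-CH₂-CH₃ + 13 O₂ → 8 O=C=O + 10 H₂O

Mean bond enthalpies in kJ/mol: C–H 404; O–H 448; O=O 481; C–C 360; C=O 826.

ΔH ≈ −5683 kJ

Bonds broken (reactants):
  C–C: 6 × 360 = 2160
  C–H: 20 × 404 = 8080
  O=O: 13 × 481 = 6253
  Σ(broken) = 16493 kJ
Bonds formed (products):
  C=O: 16 × 826 = 13216
  O–H: 20 × 448 = 8960
  Σ(formed) = 22176 kJ
ΔH = Σ(broken) − Σ(formed) = 16493 − 22176 = −5683 kJ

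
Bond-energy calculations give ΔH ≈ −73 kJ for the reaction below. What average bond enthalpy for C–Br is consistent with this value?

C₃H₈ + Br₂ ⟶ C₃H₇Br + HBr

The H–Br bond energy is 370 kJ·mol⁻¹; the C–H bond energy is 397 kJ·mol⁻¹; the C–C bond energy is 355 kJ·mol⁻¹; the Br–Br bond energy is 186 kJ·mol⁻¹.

D(C–Br) ≈ 286 kJ/mol

Let D be the C–Br bond energy.
Σ(broken) = 1×186 + 2×355 + 8×397 = 4072
Σ(formed) = 1×D + 2×355 + 7×397 + 1×370 = 3859 + D
ΔH = Σ(broken) − Σ(formed) = (4072) − (3859 + D) = +213 − D
Setting this equal to −73 kJ gives D = 286 kJ/mol.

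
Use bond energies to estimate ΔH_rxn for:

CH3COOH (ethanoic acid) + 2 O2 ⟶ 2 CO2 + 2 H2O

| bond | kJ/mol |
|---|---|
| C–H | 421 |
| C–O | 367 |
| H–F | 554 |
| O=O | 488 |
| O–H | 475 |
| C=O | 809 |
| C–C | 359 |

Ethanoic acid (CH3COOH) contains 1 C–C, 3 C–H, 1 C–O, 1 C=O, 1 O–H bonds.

ΔH ≈ −887 kJ

Bonds broken (reactants):
  C–C: 1 × 359 = 359
  C–H: 3 × 421 = 1263
  C–O: 1 × 367 = 367
  C=O: 1 × 809 = 809
  O–H: 1 × 475 = 475
  O=O: 2 × 488 = 976
  Σ(broken) = 4249 kJ
Bonds formed (products):
  C=O: 4 × 809 = 3236
  O–H: 4 × 475 = 1900
  Σ(formed) = 5136 kJ
ΔH = Σ(broken) − Σ(formed) = 4249 − 5136 = −887 kJ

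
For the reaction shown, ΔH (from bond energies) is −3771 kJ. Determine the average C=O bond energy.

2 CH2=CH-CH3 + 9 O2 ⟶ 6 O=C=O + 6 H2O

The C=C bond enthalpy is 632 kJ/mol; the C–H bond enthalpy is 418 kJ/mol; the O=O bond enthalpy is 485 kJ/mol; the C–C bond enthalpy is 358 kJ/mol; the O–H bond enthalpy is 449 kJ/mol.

D(C=O) ≈ 812 kJ/mol

Let D be the C=O bond energy.
Σ(broken) = 2×358 + 12×418 + 2×632 + 9×485 = 11361
Σ(formed) = 12×D + 12×449 = 5388 + 12D
ΔH = Σ(broken) − Σ(formed) = (11361) − (5388 + 12D) = +5973 − 12D
Setting this equal to −3771 kJ gives 12D = 9744, so D = 812 kJ/mol.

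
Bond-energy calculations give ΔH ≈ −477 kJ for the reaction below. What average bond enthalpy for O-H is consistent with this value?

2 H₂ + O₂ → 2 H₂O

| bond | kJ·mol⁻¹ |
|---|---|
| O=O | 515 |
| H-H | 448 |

D(O-H) ≈ 472 kJ/mol

Let D be the O-H bond energy.
Σ(broken) = 2×448 + 1×515 = 1411
Σ(formed) = 4×D = 4D
ΔH = Σ(broken) − Σ(formed) = (1411) − (4D) = +1411 − 4D
Setting this equal to −477 kJ gives 4D = 1888, so D = 472 kJ/mol.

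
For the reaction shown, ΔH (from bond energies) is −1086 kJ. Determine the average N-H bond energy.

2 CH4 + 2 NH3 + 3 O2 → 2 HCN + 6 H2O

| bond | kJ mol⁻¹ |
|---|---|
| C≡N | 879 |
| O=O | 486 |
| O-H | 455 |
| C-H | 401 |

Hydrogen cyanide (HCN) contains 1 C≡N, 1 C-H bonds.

D(N-H) ≈ 378 kJ/mol

Let D be the N-H bond energy.
Σ(broken) = 8×401 + 6×D + 3×486 = 4666 + 6D
Σ(formed) = 2×879 + 2×401 + 12×455 = 8020
ΔH = Σ(broken) − Σ(formed) = (4666 + 6D) − (8020) = −3354 + 6D
Setting this equal to −1086 kJ gives 6D = 2268, so D = 378 kJ/mol.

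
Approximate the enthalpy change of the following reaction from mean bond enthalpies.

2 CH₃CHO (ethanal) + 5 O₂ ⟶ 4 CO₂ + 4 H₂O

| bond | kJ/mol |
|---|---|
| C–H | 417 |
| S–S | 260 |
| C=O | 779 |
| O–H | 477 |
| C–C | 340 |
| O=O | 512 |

Bonds broken (reactants):
  C–C: 2 × 340 = 680
  C–H: 8 × 417 = 3336
  C=O: 2 × 779 = 1558
  O=O: 5 × 512 = 2560
  Σ(broken) = 8134 kJ
Bonds formed (products):
  C=O: 8 × 779 = 6232
  O–H: 8 × 477 = 3816
  Σ(formed) = 10048 kJ
ΔH = Σ(broken) − Σ(formed) = 8134 − 10048 = −1914 kJ

ΔH ≈ −1914 kJ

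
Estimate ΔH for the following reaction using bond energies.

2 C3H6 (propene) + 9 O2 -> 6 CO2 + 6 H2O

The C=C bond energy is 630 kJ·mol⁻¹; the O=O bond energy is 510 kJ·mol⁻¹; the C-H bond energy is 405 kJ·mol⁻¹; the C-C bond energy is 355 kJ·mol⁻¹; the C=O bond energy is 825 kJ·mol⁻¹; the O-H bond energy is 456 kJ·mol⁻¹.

ΔH ≈ −3952 kJ

Bonds broken (reactants):
  C-C: 2 × 355 = 710
  C-H: 12 × 405 = 4860
  C=C: 2 × 630 = 1260
  O=O: 9 × 510 = 4590
  Σ(broken) = 11420 kJ
Bonds formed (products):
  C=O: 12 × 825 = 9900
  O-H: 12 × 456 = 5472
  Σ(formed) = 15372 kJ
ΔH = Σ(broken) − Σ(formed) = 11420 − 15372 = −3952 kJ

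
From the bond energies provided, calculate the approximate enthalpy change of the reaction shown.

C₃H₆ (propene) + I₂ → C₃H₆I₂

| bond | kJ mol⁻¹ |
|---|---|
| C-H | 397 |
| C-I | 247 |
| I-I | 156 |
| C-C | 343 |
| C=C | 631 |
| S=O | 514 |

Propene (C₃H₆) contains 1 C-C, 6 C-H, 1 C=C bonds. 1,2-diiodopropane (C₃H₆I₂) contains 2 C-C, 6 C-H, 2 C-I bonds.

Bonds broken (reactants):
  C-C: 1 × 343 = 343
  C-H: 6 × 397 = 2382
  C=C: 1 × 631 = 631
  I-I: 1 × 156 = 156
  Σ(broken) = 3512 kJ
Bonds formed (products):
  C-C: 2 × 343 = 686
  C-H: 6 × 397 = 2382
  C-I: 2 × 247 = 494
  Σ(formed) = 3562 kJ
ΔH = Σ(broken) − Σ(formed) = 3512 − 3562 = −50 kJ

ΔH ≈ −50 kJ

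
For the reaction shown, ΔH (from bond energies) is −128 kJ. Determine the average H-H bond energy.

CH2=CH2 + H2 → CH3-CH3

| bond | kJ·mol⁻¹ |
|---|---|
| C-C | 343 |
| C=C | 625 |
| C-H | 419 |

D(H-H) ≈ 428 kJ/mol

Let D be the H-H bond energy.
Σ(broken) = 4×419 + 1×625 + 1×D = 2301 + D
Σ(formed) = 1×343 + 6×419 = 2857
ΔH = Σ(broken) − Σ(formed) = (2301 + D) − (2857) = −556 + D
Setting this equal to −128 kJ gives D = 428 kJ/mol.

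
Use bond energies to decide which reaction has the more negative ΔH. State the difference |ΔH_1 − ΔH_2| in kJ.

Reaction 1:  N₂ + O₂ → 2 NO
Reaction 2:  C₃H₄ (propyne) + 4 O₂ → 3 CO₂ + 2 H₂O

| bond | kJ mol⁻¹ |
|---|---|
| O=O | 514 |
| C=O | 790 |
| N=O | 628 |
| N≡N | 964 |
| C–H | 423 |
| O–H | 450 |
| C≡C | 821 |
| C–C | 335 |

Reaction 1:
  Bonds broken (reactants):
    N≡N: 1 × 964 = 964
    O=O: 1 × 514 = 514
    Σ(broken) = 1478 kJ
  Bonds formed (products):
    N=O: 2 × 628 = 1256
    Σ(formed) = 1256 kJ
  ΔH_1 = 1478 − 1256 = +222 kJ
Reaction 2:
  Bonds broken (reactants):
    C≡C: 1 × 821 = 821
    C–C: 1 × 335 = 335
    C–H: 4 × 423 = 1692
    O=O: 4 × 514 = 2056
    Σ(broken) = 4904 kJ
  Bonds formed (products):
    C=O: 6 × 790 = 4740
    O–H: 4 × 450 = 1800
    Σ(formed) = 6540 kJ
  ΔH_2 = 4904 − 6540 = −1636 kJ
ΔH_1 − ΔH_2 = +1858 kJ, so reaction 2 has the more negative ΔH; |ΔH_1 − ΔH_2| = 1858 kJ.

Reaction 2, by 1858 kJ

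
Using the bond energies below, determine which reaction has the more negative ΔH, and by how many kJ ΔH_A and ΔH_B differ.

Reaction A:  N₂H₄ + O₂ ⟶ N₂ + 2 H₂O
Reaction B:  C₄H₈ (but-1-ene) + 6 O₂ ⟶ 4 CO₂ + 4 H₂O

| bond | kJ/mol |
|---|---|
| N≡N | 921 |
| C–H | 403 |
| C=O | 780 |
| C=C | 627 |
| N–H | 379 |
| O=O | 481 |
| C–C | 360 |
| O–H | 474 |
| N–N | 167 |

Reaction B, by 1922 kJ

Reaction A:
  Bonds broken (reactants):
    N–H: 4 × 379 = 1516
    N–N: 1 × 167 = 167
    O=O: 1 × 481 = 481
    Σ(broken) = 2164 kJ
  Bonds formed (products):
    N≡N: 1 × 921 = 921
    O–H: 4 × 474 = 1896
    Σ(formed) = 2817 kJ
  ΔH_A = 2164 − 2817 = −653 kJ
Reaction B:
  Bonds broken (reactants):
    C–C: 2 × 360 = 720
    C–H: 8 × 403 = 3224
    C=C: 1 × 627 = 627
    O=O: 6 × 481 = 2886
    Σ(broken) = 7457 kJ
  Bonds formed (products):
    C=O: 8 × 780 = 6240
    O–H: 8 × 474 = 3792
    Σ(formed) = 10032 kJ
  ΔH_B = 7457 − 10032 = −2575 kJ
ΔH_A − ΔH_B = +1922 kJ, so reaction B has the more negative ΔH; |ΔH_A − ΔH_B| = 1922 kJ.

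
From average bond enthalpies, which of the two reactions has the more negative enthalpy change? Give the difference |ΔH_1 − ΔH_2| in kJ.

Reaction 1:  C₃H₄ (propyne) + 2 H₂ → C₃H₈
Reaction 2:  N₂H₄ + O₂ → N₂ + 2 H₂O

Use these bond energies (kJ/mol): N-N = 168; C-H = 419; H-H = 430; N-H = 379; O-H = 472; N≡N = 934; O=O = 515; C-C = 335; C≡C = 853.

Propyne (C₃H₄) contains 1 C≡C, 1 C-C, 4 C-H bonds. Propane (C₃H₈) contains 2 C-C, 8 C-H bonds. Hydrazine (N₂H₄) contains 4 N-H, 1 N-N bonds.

Reaction 2, by 325 kJ

Reaction 1:
  Bonds broken (reactants):
    C≡C: 1 × 853 = 853
    C-C: 1 × 335 = 335
    C-H: 4 × 419 = 1676
    H-H: 2 × 430 = 860
    Σ(broken) = 3724 kJ
  Bonds formed (products):
    C-C: 2 × 335 = 670
    C-H: 8 × 419 = 3352
    Σ(formed) = 4022 kJ
  ΔH_1 = 3724 − 4022 = −298 kJ
Reaction 2:
  Bonds broken (reactants):
    N-H: 4 × 379 = 1516
    N-N: 1 × 168 = 168
    O=O: 1 × 515 = 515
    Σ(broken) = 2199 kJ
  Bonds formed (products):
    N≡N: 1 × 934 = 934
    O-H: 4 × 472 = 1888
    Σ(formed) = 2822 kJ
  ΔH_2 = 2199 − 2822 = −623 kJ
ΔH_1 − ΔH_2 = +325 kJ, so reaction 2 has the more negative ΔH; |ΔH_1 − ΔH_2| = 325 kJ.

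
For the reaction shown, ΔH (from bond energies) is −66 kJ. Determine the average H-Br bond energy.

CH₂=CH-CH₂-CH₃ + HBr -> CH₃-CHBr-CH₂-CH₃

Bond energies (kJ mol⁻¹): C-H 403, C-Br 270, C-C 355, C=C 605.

Let D be the H-Br bond energy.
Σ(broken) = 2×355 + 8×403 + 1×605 + 1×D = 4539 + D
Σ(formed) = 1×270 + 3×355 + 9×403 = 4962
ΔH = Σ(broken) − Σ(formed) = (4539 + D) − (4962) = −423 + D
Setting this equal to −66 kJ gives D = 357 kJ/mol.

D(H-Br) ≈ 357 kJ/mol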